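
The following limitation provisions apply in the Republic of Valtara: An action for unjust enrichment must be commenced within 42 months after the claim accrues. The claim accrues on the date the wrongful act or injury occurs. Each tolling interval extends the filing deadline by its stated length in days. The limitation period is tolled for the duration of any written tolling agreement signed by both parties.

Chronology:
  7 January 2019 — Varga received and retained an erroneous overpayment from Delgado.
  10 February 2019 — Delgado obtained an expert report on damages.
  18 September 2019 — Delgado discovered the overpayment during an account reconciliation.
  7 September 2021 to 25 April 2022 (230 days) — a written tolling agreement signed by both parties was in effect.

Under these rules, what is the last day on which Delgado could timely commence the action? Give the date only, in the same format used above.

22 February 2023

The claim accrued on 7 January 2019, when the wrongful act occurred; under the stated occurrence rule the 18 September 2019 discovery does not delay accrual.
The untolled deadline — 42 months after 7 January 2019 — is 7 July 2022.
Because the written tolling agreement ran from 7 September 2021 to 25 April 2022, the deadline is extended by 230 days to 22 February 2023.
The other events in the timeline have no effect on the limitation period under the stated rules.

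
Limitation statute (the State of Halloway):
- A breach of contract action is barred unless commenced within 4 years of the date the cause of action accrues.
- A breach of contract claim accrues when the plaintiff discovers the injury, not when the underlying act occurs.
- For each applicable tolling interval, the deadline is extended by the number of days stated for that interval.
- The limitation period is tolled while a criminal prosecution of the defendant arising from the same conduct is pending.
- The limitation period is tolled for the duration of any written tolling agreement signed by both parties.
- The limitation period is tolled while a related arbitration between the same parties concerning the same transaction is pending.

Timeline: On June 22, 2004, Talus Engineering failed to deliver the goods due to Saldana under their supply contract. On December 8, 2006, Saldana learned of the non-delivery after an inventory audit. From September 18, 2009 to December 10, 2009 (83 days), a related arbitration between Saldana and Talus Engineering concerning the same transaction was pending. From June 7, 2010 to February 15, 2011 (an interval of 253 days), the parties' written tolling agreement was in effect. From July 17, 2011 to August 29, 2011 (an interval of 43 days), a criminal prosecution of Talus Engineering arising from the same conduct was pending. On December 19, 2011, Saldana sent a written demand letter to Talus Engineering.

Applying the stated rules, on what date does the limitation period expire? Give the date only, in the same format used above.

Accrual is tied to discovery, so the period began on December 8, 2006 rather than on June 22, 2004 when the act occurred.
4 years from December 8, 2006 is December 8, 2010.
The period was tolled for 83 days by the pending related arbitration (September 18, 2009 to December 10, 2009), pushing the deadline to March 1, 2011.
Because the written tolling agreement ran from June 7, 2010 to February 15, 2011, the deadline is extended by 253 days to November 9, 2011.
The period was tolled for 43 days by the pending criminal prosecution (July 17, 2011 to August 29, 2011), pushing the deadline to December 22, 2011.
The other events in the timeline have no effect on the limitation period under the stated rules.

December 22, 2011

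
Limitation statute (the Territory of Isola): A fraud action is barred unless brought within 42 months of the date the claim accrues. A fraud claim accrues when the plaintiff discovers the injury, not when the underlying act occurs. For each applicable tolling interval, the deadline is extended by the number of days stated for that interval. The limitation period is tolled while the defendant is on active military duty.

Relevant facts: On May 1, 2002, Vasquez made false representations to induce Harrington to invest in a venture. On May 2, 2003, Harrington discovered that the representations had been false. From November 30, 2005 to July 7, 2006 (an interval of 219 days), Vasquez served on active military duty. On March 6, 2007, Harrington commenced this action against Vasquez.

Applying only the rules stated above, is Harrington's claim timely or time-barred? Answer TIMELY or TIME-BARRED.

TIMELY

The claim did not accrue until Harrington discovered the injury on May 2, 2003; the May 1, 2002 act date does not start the clock under the stated rule.
The untolled deadline — 42 months after May 2, 2003 — is November 2, 2006.
Because the defendant's active military service ran from November 30, 2005 to July 7, 2006, the deadline is extended by 219 days to June 9, 2007.
Harrington filed on March 6, 2007, before the June 9, 2007 deadline, so the action is timely.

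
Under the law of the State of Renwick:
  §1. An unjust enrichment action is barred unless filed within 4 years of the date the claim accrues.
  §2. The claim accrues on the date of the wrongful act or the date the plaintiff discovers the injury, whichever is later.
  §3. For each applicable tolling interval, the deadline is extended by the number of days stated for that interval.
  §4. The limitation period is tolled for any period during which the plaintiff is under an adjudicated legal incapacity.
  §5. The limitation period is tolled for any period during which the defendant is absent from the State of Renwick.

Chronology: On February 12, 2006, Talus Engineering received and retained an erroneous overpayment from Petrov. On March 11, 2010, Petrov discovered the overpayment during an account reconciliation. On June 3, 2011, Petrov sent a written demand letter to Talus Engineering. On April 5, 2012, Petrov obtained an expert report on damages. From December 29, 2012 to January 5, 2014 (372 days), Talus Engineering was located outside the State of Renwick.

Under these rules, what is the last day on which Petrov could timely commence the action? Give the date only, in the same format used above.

Taking the later of the act (February 12, 2006) and discovery (March 11, 2010), the claim accrued on March 11, 2010.
The untolled deadline — 4 years after March 11, 2010 — is March 11, 2014.
The defendant's absence from the jurisdiction from December 29, 2012 to January 5, 2014 tolled the period for 372 days, extending the deadline to March 18, 2015.
Nothing else in the chronology tolls or restarts the period.

March 18, 2015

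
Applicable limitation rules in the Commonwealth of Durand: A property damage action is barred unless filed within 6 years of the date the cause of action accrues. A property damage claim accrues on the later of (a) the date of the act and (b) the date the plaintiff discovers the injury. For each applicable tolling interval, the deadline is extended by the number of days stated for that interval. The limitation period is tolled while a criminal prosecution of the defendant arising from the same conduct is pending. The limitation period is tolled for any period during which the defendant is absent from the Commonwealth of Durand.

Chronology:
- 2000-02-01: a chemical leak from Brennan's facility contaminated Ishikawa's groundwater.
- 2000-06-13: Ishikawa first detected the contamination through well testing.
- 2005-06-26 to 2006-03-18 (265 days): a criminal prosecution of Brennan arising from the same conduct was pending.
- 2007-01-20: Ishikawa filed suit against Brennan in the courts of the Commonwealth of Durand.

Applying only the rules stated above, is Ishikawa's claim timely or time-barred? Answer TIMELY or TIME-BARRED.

Because discovery on 2000-06-13 post-dates the 2000-02-01 act, accrual under the later-of rule falls on 2000-06-13.
The untolled deadline — 6 years after 2000-06-13 — is 2006-06-13.
The period was tolled for 265 days by the pending criminal prosecution (2005-06-26 to 2006-03-18), pushing the deadline to 2007-03-05.
Ishikawa filed on 2007-01-20, before the 2007-03-05 deadline, so the action is timely.

TIMELY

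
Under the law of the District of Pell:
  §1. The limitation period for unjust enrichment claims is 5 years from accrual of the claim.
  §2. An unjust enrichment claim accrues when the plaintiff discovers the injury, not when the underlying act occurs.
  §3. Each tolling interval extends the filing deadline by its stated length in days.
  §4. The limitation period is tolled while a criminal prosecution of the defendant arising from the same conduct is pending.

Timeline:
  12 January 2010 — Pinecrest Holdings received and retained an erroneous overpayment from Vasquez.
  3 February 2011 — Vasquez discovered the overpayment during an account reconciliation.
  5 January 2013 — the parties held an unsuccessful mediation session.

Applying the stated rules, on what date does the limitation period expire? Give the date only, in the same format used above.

3 February 2016

Accrual is tied to discovery, so the period began on 3 February 2011 rather than on 12 January 2010 when the act occurred.
5 years from 3 February 2011 is 3 February 2016.
None of the other events listed affects the running of the period under the stated rules.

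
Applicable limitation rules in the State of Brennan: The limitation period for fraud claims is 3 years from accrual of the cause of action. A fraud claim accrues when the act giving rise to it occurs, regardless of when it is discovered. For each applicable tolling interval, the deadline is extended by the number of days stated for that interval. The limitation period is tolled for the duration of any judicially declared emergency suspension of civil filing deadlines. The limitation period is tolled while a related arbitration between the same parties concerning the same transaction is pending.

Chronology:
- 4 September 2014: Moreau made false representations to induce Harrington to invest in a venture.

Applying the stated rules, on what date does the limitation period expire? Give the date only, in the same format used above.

The limitation period began to run on 4 September 2014.
3 years from 4 September 2014 is 4 September 2017.

4 September 2017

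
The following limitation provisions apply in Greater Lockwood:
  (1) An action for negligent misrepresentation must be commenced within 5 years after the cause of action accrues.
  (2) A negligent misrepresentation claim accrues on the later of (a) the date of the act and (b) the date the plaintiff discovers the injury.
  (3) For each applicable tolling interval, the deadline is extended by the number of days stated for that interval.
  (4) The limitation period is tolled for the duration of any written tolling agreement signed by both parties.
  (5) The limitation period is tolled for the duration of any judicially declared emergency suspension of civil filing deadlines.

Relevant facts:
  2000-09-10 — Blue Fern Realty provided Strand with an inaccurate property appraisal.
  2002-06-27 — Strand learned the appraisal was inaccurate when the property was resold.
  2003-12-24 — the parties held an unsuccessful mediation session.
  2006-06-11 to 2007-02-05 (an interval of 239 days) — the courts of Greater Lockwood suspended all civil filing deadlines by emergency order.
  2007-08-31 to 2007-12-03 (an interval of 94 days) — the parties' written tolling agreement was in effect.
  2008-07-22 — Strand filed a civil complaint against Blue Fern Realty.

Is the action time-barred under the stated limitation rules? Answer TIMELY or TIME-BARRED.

Because discovery on 2002-06-27 post-dates the 2000-09-10 act, accrual under the later-of rule falls on 2002-06-27.
The untolled deadline — 5 years after 2002-06-27 — is 2007-06-27.
Because the emergency suspension of filing deadlines ran from 2006-06-11 to 2007-02-05, the deadline is extended by 239 days to 2008-02-21.
The written tolling agreement from 2007-08-31 to 2007-12-03 tolled the period for 94 days, extending the deadline to 2008-05-25.
None of the other events listed affects the running of the period under the stated rules.
Filing on 2008-07-22 missed the 2008-05-25 deadline — the action is time-barred.

TIME-BARRED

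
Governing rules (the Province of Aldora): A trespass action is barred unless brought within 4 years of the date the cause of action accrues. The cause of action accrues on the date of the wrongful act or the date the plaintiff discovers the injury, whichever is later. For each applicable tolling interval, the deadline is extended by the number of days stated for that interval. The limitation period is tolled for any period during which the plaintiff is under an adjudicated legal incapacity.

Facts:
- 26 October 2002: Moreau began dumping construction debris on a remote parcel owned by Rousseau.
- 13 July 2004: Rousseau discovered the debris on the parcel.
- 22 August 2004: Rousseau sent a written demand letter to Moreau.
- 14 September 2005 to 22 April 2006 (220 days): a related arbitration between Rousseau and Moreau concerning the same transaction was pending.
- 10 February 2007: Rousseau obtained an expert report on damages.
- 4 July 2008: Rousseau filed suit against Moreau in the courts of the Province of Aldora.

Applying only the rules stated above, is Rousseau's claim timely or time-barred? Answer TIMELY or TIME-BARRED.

Taking the later of the act (26 October 2002) and discovery (13 July 2004), the claim accrued on 13 July 2004.
Adding the 4 years base period to 13 July 2004 gives a deadline of 13 July 2008, before any tolling.
The pending related arbitration from 14 September 2005 to 22 April 2006 does not toll the period, because no stated rule makes a pending arbitration a tolling event.
None of the other events listed affects the running of the period under the stated rules.
Filing on 4 July 2008 beat the 13 July 2008 deadline — the action is timely.

TIMELY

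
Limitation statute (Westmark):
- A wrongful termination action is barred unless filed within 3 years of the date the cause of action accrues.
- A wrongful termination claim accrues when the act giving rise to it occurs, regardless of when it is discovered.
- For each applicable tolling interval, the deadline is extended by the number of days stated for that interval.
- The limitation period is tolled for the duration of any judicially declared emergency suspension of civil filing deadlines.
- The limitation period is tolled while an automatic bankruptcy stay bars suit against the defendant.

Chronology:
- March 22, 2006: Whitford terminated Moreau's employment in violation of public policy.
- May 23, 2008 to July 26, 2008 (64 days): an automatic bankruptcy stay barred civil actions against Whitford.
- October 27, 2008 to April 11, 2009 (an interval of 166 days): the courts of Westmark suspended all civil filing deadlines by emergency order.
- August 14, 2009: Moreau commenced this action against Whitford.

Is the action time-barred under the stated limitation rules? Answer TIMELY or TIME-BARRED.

The cause of action accrued on March 22, 2006, the date of the act.
3 years from March 22, 2006 is March 22, 2009.
The period was tolled for 64 days by the automatic bankruptcy stay (May 23, 2008 to July 26, 2008), pushing the deadline to May 25, 2009.
The period was tolled for 166 days by the emergency suspension of filing deadlines (October 27, 2008 to April 11, 2009), pushing the deadline to November 7, 2009.
Moreau filed on August 14, 2009, before the November 7, 2009 deadline, so the action is timely.

TIMELY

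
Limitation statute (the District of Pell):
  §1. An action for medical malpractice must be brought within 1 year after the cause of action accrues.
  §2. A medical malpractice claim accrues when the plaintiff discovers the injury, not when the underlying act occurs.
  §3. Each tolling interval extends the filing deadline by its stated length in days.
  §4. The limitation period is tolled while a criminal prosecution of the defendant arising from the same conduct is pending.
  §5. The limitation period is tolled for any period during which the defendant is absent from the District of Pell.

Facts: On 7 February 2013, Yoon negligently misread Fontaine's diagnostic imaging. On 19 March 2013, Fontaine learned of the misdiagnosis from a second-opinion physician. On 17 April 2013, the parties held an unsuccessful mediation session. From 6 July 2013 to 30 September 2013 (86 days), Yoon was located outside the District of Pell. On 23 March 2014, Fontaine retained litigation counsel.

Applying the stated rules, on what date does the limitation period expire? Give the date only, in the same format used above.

13 June 2014

The claim did not accrue until Fontaine discovered the injury on 19 March 2013; the 7 February 2013 act date does not start the clock under the stated rule.
The untolled deadline — 1 year after 19 March 2013 — is 19 March 2014.
The period was tolled for 86 days by the defendant's absence from the jurisdiction (6 July 2013 to 30 September 2013), pushing the deadline to 13 June 2014.
The other events in the timeline have no effect on the limitation period under the stated rules.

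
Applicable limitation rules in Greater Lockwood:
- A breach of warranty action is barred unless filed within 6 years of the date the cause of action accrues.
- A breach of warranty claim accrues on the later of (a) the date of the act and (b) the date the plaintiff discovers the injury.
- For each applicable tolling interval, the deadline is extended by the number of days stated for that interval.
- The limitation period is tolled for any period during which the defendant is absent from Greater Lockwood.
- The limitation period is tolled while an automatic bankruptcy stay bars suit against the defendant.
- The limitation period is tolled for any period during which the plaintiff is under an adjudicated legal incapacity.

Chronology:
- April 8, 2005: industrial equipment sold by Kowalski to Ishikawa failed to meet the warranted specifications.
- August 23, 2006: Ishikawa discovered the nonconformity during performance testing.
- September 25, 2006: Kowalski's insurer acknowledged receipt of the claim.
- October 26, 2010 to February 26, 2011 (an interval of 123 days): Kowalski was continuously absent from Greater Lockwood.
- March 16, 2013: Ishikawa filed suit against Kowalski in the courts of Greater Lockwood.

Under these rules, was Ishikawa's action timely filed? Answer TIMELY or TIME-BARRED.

Because discovery on August 23, 2006 post-dates the April 8, 2005 act, accrual under the later-of rule falls on August 23, 2006.
6 years from August 23, 2006 is August 23, 2012.
Because the defendant's absence from the jurisdiction ran from October 26, 2010 to February 26, 2011, the deadline is extended by 123 days to December 24, 2012.
Nothing else in the chronology tolls or restarts the period.
Filing on March 16, 2013 missed the December 24, 2012 deadline — the action is time-barred.

TIME-BARRED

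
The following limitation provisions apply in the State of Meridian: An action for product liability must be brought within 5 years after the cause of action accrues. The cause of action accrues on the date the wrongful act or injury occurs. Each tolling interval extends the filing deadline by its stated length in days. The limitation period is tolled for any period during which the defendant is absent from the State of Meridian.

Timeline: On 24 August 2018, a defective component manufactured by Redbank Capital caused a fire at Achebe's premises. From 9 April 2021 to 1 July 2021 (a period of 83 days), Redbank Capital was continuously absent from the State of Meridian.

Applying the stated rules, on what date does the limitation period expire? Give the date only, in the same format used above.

The claim accrued on 24 August 2018, when the wrongful act occurred.
5 years from 24 August 2018 is 24 August 2023.
The defendant's absence from the jurisdiction from 9 April 2021 to 1 July 2021 tolled the period for 83 days, extending the deadline to 15 November 2023.

15 November 2023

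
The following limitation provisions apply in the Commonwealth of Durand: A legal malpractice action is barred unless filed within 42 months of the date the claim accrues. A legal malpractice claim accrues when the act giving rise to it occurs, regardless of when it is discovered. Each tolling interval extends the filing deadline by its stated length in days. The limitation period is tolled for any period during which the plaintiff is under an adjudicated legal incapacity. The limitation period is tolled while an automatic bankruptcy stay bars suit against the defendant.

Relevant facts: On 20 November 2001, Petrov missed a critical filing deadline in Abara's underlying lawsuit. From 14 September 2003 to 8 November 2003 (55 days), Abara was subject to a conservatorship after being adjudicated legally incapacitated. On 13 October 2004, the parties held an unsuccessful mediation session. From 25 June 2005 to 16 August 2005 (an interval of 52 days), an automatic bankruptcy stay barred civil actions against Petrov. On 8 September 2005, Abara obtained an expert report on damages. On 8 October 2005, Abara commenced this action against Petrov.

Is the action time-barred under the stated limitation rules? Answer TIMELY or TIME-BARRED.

The claim accrued on 20 November 2001, when the wrongful act occurred.
Adding the 42 months base period to 20 November 2001 gives a deadline of 20 May 2005, before any tolling.
The plaintiff's legal incapacity from 14 September 2003 to 8 November 2003 tolled the period for 55 days, extending the deadline to 14 July 2005.
The automatic bankruptcy stay from 25 June 2005 to 16 August 2005 tolled the period for 52 days, extending the deadline to 4 September 2005.
Nothing else in the chronology tolls or restarts the period.
Filing on 8 October 2005 missed the 4 September 2005 deadline — the action is time-barred.

TIME-BARRED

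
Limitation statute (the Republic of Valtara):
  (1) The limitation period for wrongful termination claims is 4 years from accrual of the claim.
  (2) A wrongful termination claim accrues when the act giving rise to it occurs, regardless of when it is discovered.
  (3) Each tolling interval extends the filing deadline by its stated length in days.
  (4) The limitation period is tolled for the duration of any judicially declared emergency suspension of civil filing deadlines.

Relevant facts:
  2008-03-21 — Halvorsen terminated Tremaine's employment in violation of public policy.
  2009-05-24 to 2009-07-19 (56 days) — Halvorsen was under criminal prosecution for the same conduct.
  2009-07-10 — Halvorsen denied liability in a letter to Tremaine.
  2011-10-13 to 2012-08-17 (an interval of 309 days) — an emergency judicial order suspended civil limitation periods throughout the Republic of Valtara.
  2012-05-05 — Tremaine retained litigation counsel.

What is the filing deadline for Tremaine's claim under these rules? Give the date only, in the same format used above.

2013-01-24

The limitation period began to run on 2008-03-21.
4 years from 2008-03-21 is 2012-03-21.
The emergency suspension of filing deadlines from 2011-10-13 to 2012-08-17 tolled the period for 309 days, extending the deadline to 2013-01-24.
No stated provision tolls the period for a criminal prosecution, so the interval from 2009-05-24 to 2009-07-19 has no effect on the deadline.
The other events in the timeline have no effect on the limitation period under the stated rules.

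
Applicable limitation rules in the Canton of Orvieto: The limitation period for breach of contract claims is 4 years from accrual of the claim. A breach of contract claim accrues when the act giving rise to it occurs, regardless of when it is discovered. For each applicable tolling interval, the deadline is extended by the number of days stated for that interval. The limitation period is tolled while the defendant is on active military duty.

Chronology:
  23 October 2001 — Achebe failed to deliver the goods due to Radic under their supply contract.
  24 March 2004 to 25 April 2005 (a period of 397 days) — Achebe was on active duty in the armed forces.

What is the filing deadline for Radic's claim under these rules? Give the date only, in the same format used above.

24 November 2006

The claim accrued on 23 October 2001, when the wrongful act occurred.
4 years from 23 October 2001 is 23 October 2005.
Because the defendant's active military service ran from 24 March 2004 to 25 April 2005, the deadline is extended by 397 days to 24 November 2006.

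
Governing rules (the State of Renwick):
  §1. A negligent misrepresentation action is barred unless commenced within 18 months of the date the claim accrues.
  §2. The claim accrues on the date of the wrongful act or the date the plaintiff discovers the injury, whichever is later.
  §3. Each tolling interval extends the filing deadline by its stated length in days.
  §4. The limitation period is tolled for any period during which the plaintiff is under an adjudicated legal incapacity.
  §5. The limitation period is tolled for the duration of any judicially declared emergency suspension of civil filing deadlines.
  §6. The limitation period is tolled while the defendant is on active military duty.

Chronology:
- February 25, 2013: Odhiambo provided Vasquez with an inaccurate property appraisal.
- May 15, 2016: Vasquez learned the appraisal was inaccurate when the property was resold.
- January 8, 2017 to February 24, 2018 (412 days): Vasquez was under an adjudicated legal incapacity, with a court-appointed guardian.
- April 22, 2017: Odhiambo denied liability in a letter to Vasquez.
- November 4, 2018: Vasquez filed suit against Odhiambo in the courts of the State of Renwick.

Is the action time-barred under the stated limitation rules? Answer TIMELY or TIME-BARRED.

TIMELY

The claim accrued on May 15, 2016 — the later of the February 25, 2013 act and the May 15, 2016 discovery.
18 months from May 15, 2016 is November 15, 2017.
The period was tolled for 412 days by the plaintiff's legal incapacity (January 8, 2017 to February 24, 2018), pushing the deadline to January 1, 2019.
Nothing else in the chronology tolls or restarts the period.
Vasquez filed on November 4, 2018, before the January 1, 2019 deadline, so the action is timely.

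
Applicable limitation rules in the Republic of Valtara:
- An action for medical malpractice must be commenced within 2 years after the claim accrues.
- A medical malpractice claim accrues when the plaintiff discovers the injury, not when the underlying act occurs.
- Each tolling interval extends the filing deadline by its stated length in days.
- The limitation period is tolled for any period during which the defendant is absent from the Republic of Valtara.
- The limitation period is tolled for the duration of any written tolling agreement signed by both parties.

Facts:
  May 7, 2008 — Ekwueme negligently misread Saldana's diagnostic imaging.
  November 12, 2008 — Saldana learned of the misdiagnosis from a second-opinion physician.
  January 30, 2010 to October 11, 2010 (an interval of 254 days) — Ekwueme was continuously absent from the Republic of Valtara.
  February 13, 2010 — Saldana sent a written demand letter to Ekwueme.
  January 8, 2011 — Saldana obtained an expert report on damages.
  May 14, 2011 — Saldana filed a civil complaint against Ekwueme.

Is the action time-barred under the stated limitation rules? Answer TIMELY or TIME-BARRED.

The claim did not accrue until Saldana discovered the injury on November 12, 2008; the May 7, 2008 act date does not start the clock under the stated rule.
2 years from November 12, 2008 is November 12, 2010.
The period was tolled for 254 days by the defendant's absence from the jurisdiction (January 30, 2010 to October 11, 2010), pushing the deadline to July 24, 2011.
Nothing else in the chronology tolls or restarts the period.
Saldana filed on May 14, 2011, before the July 24, 2011 deadline, so the action is timely.

TIMELY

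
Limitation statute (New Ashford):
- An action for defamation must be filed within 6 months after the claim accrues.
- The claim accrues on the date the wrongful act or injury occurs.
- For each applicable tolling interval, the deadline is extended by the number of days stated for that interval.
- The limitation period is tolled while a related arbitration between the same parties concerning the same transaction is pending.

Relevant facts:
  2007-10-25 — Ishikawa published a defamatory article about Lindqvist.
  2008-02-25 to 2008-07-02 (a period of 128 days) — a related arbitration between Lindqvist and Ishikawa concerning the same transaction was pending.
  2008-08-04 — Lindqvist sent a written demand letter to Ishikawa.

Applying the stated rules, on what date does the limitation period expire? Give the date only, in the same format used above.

The limitation period began to run on 2007-10-25.
6 months from 2007-10-25 is 2008-04-25.
The pending related arbitration from 2008-02-25 to 2008-07-02 tolled the period for 128 days, extending the deadline to 2008-08-31.
The other events in the timeline have no effect on the limitation period under the stated rules.

2008-08-31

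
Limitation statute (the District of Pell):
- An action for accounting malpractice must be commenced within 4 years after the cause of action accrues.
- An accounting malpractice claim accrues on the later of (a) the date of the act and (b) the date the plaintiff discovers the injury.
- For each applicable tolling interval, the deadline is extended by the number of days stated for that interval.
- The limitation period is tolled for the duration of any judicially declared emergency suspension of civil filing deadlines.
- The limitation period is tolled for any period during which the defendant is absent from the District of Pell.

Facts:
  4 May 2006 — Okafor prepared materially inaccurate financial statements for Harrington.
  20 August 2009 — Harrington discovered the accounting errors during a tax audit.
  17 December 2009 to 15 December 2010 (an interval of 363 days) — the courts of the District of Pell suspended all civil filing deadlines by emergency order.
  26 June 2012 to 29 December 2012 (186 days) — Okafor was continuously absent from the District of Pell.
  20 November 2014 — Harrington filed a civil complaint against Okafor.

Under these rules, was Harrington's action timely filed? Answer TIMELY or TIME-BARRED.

Taking the later of the act (4 May 2006) and discovery (20 August 2009), the claim accrued on 20 August 2009.
4 years from 20 August 2009 is 20 August 2013.
The emergency suspension of filing deadlines from 17 December 2009 to 15 December 2010 tolled the period for 363 days, extending the deadline to 18 August 2014.
The defendant's absence from the jurisdiction from 26 June 2012 to 29 December 2012 tolled the period for 186 days, extending the deadline to 20 February 2015.
Harrington filed on 20 November 2014, before the 20 February 2015 deadline, so the action is timely.

TIMELY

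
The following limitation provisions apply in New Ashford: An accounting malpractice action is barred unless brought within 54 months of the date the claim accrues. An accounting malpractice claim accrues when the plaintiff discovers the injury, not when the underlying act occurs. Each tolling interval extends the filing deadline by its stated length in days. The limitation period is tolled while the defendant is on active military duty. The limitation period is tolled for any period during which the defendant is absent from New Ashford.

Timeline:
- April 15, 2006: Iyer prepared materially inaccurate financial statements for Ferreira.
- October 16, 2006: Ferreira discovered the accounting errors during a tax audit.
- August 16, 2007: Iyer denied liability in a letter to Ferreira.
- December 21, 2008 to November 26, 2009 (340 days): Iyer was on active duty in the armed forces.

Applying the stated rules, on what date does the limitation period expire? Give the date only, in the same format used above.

The claim did not accrue until Ferreira discovered the injury on October 16, 2006; the April 15, 2006 act date does not start the clock under the stated rule.
Adding the 54 months base period to October 16, 2006 gives a deadline of April 16, 2011, before any tolling.
The period was tolled for 340 days by the defendant's active military service (December 21, 2008 to November 26, 2009), pushing the deadline to March 21, 2012.
Nothing else in the chronology tolls or restarts the period.

March 21, 2012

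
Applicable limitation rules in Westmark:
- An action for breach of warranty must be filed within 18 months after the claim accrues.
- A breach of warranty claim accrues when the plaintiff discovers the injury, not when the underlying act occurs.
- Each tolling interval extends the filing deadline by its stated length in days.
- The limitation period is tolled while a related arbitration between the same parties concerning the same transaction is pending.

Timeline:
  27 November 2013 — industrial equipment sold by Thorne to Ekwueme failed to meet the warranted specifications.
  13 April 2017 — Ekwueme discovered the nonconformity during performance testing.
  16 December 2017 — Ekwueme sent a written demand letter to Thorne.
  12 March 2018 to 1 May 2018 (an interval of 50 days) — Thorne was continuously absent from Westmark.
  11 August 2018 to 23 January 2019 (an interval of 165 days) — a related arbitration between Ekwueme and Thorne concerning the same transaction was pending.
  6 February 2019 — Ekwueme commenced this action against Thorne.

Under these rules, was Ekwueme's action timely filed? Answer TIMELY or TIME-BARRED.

TIMELY

Accrual is tied to discovery, so the period began on 13 April 2017 rather than on 27 November 2013 when the act occurred.
18 months from 13 April 2017 is 13 October 2018.
The pending related arbitration from 11 August 2018 to 23 January 2019 tolled the period for 165 days, extending the deadline to 27 March 2019.
No stated provision tolls the period for the defendant's absence, so the interval from 12 March 2018 to 1 May 2018 has no effect on the deadline.
The other events in the timeline have no effect on the limitation period under the stated rules.
Filing on 6 February 2019 beat the 27 March 2019 deadline — the action is timely.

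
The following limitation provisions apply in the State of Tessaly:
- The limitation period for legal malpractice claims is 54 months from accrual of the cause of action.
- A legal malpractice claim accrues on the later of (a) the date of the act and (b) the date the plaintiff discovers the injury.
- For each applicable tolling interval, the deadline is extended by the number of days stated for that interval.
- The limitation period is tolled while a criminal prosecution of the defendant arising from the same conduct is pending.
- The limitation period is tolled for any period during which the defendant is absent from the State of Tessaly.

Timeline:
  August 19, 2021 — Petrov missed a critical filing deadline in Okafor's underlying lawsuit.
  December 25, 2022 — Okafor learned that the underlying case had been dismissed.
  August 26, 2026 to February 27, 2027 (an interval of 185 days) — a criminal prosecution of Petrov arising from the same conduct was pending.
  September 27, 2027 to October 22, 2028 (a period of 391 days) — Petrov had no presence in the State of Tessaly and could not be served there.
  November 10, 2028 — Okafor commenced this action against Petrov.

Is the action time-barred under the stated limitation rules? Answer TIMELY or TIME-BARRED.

TIMELY

Because discovery on December 25, 2022 post-dates the August 19, 2021 act, accrual under the later-of rule falls on December 25, 2022.
54 months from December 25, 2022 is June 25, 2027.
The pending criminal prosecution from August 26, 2026 to February 27, 2027 tolled the period for 185 days, extending the deadline to December 27, 2027.
The defendant's absence from the jurisdiction from September 27, 2027 to October 22, 2028 tolled the period for 391 days, extending the deadline to January 21, 2029.
Filing on November 10, 2028 beat the January 21, 2029 deadline — the action is timely.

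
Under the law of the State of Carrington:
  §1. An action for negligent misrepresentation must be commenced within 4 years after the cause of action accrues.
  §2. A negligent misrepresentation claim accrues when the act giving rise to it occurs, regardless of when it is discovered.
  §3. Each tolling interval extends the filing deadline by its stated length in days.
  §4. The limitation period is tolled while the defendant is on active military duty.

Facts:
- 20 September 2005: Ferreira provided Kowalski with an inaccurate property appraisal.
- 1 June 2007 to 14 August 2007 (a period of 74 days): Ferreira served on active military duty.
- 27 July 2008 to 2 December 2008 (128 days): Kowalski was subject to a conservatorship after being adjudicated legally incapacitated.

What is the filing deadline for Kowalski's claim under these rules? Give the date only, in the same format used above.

3 December 2009

The claim accrued on 20 September 2005, when the wrongful act occurred.
4 years from 20 September 2005 is 20 September 2009.
The period was tolled for 74 days by the defendant's active military service (1 June 2007 to 14 August 2007), pushing the deadline to 3 December 2009.
Although the plaintiff's incapacity ran from 27 July 2008 to 2 December 2008, the stated rules do not make that a tolling event, so it is disregarded.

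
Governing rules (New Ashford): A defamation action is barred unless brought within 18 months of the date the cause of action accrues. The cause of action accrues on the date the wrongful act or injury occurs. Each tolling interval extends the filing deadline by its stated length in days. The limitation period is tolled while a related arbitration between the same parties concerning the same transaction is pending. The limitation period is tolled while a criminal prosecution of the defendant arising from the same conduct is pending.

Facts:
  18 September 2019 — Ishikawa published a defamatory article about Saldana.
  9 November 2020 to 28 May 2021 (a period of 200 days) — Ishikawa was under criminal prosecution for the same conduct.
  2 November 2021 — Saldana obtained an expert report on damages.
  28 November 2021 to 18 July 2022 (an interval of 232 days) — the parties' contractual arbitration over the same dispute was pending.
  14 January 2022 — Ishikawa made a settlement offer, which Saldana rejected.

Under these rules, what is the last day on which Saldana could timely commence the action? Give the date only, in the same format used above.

The limitation period began to run on 18 September 2019.
Adding the 18 months base period to 18 September 2019 gives a deadline of 18 March 2021, before any tolling.
The pending criminal prosecution from 9 November 2020 to 28 May 2021 tolled the period for 200 days, extending the deadline to 4 October 2021.
The pending related arbitration from 28 November 2021 to 18 July 2022 began after the period had already run on 4 October 2021, so it has no tolling effect.
The other events in the timeline have no effect on the limitation period under the stated rules.

4 October 2021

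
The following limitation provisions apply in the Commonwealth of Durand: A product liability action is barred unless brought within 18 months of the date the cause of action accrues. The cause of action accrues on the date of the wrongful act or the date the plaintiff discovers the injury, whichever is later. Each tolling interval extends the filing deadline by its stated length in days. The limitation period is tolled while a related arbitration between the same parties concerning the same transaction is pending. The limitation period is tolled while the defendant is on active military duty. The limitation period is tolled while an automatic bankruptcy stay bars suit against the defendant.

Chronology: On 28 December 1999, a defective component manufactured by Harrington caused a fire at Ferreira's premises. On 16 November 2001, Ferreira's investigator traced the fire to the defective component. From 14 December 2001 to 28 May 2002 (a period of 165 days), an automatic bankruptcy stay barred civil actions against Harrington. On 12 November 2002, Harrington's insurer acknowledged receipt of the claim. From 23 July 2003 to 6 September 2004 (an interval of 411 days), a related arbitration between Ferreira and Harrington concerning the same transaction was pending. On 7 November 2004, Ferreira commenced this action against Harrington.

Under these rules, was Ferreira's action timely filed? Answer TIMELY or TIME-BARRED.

TIMELY

Because discovery on 16 November 2001 post-dates the 28 December 1999 act, accrual under the later-of rule falls on 16 November 2001.
Adding the 18 months base period to 16 November 2001 gives a deadline of 16 May 2003, before any tolling.
Because the automatic bankruptcy stay ran from 14 December 2001 to 28 May 2002, the deadline is extended by 165 days to 28 October 2003.
The pending related arbitration from 23 July 2003 to 6 September 2004 tolled the period for 411 days, extending the deadline to 12 December 2004.
None of the other events listed affects the running of the period under the stated rules.
Filing on 7 November 2004 beat the 12 December 2004 deadline — the action is timely.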